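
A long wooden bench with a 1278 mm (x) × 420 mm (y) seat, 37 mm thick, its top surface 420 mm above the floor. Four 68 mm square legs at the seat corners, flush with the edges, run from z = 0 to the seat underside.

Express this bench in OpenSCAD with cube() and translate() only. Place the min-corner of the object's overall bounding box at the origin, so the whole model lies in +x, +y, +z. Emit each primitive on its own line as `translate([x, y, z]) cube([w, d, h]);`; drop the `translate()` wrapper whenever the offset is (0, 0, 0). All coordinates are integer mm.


translate([0, 0, 383]) cube([1278, 420, 37]);
cube([68, 68, 383]);
translate([0, 352, 0]) cube([68, 68, 383]);
translate([1210, 0, 0]) cube([68, 68, 383]);
translate([1210, 352, 0]) cube([68, 68, 383]);


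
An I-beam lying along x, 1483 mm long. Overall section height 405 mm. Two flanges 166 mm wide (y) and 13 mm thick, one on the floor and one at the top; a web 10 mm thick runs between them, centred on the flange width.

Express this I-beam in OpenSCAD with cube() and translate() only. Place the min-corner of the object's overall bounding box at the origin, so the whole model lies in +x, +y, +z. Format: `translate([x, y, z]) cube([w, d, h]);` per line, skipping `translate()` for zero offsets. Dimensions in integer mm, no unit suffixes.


cube([1483, 166, 13]);
translate([0, 78, 13]) cube([1483, 10, 379]);
translate([0, 0, 392]) cube([1483, 166, 13]);


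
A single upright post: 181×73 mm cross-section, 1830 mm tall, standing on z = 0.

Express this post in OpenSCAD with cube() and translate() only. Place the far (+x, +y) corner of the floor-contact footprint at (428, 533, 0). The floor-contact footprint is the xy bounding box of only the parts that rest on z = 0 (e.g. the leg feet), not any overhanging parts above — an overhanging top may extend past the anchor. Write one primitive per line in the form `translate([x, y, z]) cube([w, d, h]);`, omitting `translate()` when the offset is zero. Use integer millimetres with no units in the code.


translate([247, 460, 0]) cube([181, 73, 1830]);


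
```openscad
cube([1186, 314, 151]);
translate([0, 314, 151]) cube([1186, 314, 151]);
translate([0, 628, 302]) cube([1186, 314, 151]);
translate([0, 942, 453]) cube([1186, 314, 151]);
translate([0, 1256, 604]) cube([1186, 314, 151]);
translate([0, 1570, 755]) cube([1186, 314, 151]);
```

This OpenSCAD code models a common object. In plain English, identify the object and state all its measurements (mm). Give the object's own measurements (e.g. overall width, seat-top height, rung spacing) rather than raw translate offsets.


A straight staircase of 6 solid steps. Each step is 1186 mm wide (x), 314 mm deep (y, the going) and 151 mm tall (the rise). The first step rests on the floor; each subsequent step sits one going further in +y and one rise higher in +z, directly behind and above the previous step with no overlap.


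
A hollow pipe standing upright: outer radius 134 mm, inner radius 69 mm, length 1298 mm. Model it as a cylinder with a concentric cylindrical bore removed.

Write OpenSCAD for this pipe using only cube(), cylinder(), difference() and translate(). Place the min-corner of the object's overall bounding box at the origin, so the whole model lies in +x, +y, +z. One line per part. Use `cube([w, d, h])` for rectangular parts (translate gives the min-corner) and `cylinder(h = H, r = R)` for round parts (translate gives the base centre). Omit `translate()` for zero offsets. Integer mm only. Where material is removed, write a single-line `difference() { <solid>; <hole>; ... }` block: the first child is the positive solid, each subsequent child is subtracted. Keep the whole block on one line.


difference() { translate([134, 134, 0]) cylinder(h = 1298, r = 134); translate([134, 134, 0]) cylinder(h = 1298, r = 69); }


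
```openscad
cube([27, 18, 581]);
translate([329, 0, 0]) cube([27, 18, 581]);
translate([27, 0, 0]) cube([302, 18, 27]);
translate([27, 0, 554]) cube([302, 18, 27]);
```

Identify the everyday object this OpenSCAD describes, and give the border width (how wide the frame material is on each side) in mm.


A picture frame. The border width is 27 mm.

Four thin pieces enclosing a rectangular opening — a picture frame. The two full-height stiles are 581 mm tall; the top rail sits at z = 554 and is 27 mm tall, so the border above the opening is 581 − 554 = 27 mm, matching the stile x-width.


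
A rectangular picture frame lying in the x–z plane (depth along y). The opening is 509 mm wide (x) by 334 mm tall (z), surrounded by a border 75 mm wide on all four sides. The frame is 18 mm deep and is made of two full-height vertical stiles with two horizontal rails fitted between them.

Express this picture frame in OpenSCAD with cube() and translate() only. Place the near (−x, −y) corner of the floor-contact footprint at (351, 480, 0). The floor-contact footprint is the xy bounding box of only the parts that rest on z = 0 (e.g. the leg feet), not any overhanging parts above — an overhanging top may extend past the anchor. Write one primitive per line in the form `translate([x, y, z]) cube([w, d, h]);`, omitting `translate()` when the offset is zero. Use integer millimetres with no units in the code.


translate([351, 480, 0]) cube([75, 18, 484]);
translate([935, 480, 0]) cube([75, 18, 484]);
translate([426, 480, 0]) cube([509, 18, 75]);
translate([426, 480, 409]) cube([509, 18, 75]);


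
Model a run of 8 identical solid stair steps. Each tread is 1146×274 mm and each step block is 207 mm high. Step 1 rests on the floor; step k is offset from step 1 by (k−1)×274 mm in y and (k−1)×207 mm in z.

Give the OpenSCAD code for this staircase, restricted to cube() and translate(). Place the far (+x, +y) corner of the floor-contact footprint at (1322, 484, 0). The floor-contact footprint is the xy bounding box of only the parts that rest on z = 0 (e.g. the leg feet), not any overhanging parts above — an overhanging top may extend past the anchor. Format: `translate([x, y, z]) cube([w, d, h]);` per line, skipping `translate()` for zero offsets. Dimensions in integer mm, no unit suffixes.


translate([176, 210, 0]) cube([1146, 274, 207]);
translate([176, 484, 207]) cube([1146, 274, 207]);
translate([176, 758, 414]) cube([1146, 274, 207]);
translate([176, 1032, 621]) cube([1146, 274, 207]);
translate([176, 1306, 828]) cube([1146, 274, 207]);
translate([176, 1580, 1035]) cube([1146, 274, 207]);
translate([176, 1854, 1242]) cube([1146, 274, 207]);
translate([176, 2128, 1449]) cube([1146, 274, 207]);


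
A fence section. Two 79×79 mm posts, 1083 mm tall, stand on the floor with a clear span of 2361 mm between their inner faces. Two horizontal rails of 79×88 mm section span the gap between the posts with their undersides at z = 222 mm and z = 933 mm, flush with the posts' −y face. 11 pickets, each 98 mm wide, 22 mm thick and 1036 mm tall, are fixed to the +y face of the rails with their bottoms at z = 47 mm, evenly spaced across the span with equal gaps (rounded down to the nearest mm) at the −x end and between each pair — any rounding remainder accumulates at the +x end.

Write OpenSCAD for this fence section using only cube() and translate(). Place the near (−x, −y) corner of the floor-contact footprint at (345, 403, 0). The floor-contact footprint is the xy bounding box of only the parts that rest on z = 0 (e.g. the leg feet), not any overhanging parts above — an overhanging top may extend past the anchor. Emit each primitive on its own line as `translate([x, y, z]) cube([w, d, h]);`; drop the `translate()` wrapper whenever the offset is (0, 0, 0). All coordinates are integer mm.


translate([345, 403, 0]) cube([79, 79, 1083]);
translate([2785, 403, 0]) cube([79, 79, 1083]);
translate([424, 403, 222]) cube([2361, 79, 88]);
translate([424, 403, 933]) cube([2361, 79, 88]);
translate([530, 482, 47]) cube([98, 22, 1036]);
translate([734, 482, 47]) cube([98, 22, 1036]);
translate([938, 482, 47]) cube([98, 22, 1036]);
translate([1142, 482, 47]) cube([98, 22, 1036]);
translate([1346, 482, 47]) cube([98, 22, 1036]);
translate([1550, 482, 47]) cube([98, 22, 1036]);
translate([1754, 482, 47]) cube([98, 22, 1036]);
translate([1958, 482, 47]) cube([98, 22, 1036]);
translate([2162, 482, 47]) cube([98, 22, 1036]);
translate([2366, 482, 47]) cube([98, 22, 1036]);
translate([2570, 482, 47]) cube([98, 22, 1036]);


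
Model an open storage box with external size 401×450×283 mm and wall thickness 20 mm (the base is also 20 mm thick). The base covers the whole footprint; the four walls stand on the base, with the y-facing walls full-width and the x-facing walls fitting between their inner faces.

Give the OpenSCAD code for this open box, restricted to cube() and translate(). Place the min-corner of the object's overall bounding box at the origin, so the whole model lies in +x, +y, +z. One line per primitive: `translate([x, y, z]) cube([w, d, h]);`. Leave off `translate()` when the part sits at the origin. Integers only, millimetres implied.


cube([401, 450, 20]);
translate([0, 0, 20]) cube([401, 20, 263]);
translate([0, 430, 20]) cube([401, 20, 263]);
translate([0, 20, 20]) cube([20, 410, 263]);
translate([381, 20, 20]) cube([20, 410, 263]);


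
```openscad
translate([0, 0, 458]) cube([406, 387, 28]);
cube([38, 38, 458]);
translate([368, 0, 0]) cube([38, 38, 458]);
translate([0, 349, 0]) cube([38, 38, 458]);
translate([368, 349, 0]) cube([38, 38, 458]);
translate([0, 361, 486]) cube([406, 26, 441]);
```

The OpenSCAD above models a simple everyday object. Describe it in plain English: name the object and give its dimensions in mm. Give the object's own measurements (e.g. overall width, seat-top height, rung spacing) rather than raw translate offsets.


A chair. The seat is a 406×387×28 mm slab with its top at z = 486 mm, on four 38×38 mm corner legs (flush with the seat edges, standing on z = 0). A flat backrest 26 mm thick, 441 mm tall, spans the full seat width and rises from the seat top along its +y edge, rear face flush with the rear of the seat.


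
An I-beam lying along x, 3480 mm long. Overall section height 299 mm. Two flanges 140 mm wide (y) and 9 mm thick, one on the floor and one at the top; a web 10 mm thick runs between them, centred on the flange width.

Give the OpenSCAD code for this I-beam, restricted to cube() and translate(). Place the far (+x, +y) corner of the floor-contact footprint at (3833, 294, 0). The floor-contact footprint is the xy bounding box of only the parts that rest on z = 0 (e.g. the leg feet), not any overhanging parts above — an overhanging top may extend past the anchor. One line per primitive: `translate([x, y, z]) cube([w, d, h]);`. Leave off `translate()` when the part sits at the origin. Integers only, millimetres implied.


translate([353, 154, 0]) cube([3480, 140, 9]);
translate([353, 219, 9]) cube([3480, 10, 281]);
translate([353, 154, 290]) cube([3480, 140, 9]);


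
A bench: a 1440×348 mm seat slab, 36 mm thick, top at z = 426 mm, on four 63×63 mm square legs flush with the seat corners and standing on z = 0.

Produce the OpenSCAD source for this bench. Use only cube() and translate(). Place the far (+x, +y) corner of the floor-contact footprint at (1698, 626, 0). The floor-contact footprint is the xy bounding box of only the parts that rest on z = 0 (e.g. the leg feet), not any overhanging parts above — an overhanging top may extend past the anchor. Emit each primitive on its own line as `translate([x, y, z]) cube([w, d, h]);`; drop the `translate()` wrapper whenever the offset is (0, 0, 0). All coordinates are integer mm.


translate([258, 278, 390]) cube([1440, 348, 36]);
translate([258, 278, 0]) cube([63, 63, 390]);
translate([258, 563, 0]) cube([63, 63, 390]);
translate([1635, 278, 0]) cube([63, 63, 390]);
translate([1635, 563, 0]) cube([63, 63, 390]);


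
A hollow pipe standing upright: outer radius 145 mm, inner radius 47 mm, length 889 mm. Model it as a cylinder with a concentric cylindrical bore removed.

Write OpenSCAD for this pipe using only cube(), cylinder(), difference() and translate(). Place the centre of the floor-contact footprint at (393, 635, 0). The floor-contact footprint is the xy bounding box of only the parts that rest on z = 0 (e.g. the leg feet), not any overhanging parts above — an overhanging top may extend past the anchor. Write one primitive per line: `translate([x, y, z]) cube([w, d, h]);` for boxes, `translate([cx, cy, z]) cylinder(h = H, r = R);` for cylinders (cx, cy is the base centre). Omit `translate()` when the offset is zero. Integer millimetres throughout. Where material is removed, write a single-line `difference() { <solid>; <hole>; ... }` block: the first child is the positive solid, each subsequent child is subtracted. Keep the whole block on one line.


difference() { translate([393, 635, 0]) cylinder(h = 889, r = 145); translate([393, 635, 0]) cylinder(h = 889, r = 47); }


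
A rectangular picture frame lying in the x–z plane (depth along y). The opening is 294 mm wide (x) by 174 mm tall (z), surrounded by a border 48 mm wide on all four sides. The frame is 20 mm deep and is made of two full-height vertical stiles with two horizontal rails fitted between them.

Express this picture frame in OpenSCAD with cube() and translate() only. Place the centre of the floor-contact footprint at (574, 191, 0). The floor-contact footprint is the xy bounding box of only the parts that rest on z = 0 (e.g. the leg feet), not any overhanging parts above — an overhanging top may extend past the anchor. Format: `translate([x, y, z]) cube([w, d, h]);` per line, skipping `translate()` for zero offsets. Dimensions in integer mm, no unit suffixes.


translate([379, 181, 0]) cube([48, 20, 270]);
translate([721, 181, 0]) cube([48, 20, 270]);
translate([427, 181, 0]) cube([294, 20, 48]);
translate([427, 181, 222]) cube([294, 20, 48]);


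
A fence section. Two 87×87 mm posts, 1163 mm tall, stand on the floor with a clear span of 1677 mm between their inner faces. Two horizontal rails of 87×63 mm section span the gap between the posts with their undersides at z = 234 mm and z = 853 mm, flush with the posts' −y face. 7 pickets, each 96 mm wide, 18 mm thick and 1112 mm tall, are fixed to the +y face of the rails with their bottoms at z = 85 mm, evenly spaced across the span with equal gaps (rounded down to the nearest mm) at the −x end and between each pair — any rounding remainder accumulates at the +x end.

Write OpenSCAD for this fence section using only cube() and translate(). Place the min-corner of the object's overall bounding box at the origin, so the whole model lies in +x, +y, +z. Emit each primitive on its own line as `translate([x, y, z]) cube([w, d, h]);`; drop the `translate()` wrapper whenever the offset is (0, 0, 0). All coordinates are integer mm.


cube([87, 87, 1163]);
translate([1764, 0, 0]) cube([87, 87, 1163]);
translate([87, 0, 234]) cube([1677, 87, 63]);
translate([87, 0, 853]) cube([1677, 87, 63]);
translate([212, 87, 85]) cube([96, 18, 1112]);
translate([433, 87, 85]) cube([96, 18, 1112]);
translate([654, 87, 85]) cube([96, 18, 1112]);
translate([875, 87, 85]) cube([96, 18, 1112]);
translate([1096, 87, 85]) cube([96, 18, 1112]);
translate([1317, 87, 85]) cube([96, 18, 1112]);
translate([1538, 87, 85]) cube([96, 18, 1112]);


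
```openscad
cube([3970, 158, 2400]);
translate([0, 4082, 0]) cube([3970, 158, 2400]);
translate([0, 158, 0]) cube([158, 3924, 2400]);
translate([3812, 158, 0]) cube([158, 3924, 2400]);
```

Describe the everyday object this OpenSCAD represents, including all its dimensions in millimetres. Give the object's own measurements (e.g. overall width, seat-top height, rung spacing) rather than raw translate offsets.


The wall frame of a small rectangular building: four walls, each 2400 mm tall and 158 mm thick, enclosing a footprint 3970 mm (x) by 4240 mm (y) outside-to-outside, with no floor or roof. The front and back walls (the −y and +y sides) span the full width; the two side walls fit between them.


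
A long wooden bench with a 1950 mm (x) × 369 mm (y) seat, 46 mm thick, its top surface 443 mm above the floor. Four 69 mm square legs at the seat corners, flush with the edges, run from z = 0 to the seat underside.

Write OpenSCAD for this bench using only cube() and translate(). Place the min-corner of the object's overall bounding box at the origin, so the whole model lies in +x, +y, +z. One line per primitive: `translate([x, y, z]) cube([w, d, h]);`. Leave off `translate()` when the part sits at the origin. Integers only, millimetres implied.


// leg_h = 443 − 46 = 397
translate([0, 0, 397]) cube([1950, 369, 46]);
cube([69, 69, 397]);
translate([0, 300, 0]) cube([69, 69, 397]);
translate([1881, 0, 0]) cube([69, 69, 397]);
translate([1881, 300, 0]) cube([69, 69, 397]);


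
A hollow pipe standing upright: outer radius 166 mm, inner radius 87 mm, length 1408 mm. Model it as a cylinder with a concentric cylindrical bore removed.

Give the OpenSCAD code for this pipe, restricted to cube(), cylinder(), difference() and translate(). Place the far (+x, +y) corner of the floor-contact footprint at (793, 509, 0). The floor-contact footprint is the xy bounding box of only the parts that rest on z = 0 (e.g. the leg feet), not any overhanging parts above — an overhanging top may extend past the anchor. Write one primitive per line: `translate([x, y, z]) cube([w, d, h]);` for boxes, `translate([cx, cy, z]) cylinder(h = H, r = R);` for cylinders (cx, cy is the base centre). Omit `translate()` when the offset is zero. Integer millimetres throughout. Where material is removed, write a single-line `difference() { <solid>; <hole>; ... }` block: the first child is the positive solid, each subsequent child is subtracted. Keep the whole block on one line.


difference() { translate([627, 343, 0]) cylinder(h = 1408, r = 166); translate([627, 343, 0]) cylinder(h = 1408, r = 87); }


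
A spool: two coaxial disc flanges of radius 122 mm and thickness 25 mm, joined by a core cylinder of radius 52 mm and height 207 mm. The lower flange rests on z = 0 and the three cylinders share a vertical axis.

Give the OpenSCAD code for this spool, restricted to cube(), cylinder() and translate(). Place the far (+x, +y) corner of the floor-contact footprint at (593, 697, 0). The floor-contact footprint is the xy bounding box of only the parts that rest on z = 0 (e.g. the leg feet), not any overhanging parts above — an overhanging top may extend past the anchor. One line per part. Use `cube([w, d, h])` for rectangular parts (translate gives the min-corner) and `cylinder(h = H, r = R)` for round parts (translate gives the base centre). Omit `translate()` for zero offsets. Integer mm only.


translate([471, 575, 0]) cylinder(h = 25, r = 122);
translate([471, 575, 25]) cylinder(h = 207, r = 52);
translate([471, 575, 232]) cylinder(h = 25, r = 122);


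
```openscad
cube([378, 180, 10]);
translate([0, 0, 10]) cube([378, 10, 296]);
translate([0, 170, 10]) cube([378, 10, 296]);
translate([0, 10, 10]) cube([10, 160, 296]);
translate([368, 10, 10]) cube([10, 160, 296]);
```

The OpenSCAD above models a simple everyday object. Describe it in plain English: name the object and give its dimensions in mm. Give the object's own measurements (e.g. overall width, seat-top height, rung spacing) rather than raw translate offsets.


An open-topped rectangular box: outside dimensions 378×180×306 mm, with a uniform wall and base thickness of 10 mm. The base is a full 378×180 slab on the floor; four walls sit on top of the base. The front and back walls (the −y and +y sides) span the full width; the two side walls fit between them.


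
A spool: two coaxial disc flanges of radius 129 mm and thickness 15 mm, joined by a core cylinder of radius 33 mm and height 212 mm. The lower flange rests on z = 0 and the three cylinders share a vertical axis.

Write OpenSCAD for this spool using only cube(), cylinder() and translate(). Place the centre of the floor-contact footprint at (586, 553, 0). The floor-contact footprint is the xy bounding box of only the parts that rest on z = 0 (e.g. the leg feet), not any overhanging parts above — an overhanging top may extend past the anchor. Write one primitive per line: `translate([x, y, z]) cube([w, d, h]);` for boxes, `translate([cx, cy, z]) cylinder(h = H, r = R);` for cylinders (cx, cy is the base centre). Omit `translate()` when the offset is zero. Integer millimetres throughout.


translate([586, 553, 0]) cylinder(h = 15, r = 129);
translate([586, 553, 15]) cylinder(h = 212, r = 33);
translate([586, 553, 227]) cylinder(h = 15, r = 129);


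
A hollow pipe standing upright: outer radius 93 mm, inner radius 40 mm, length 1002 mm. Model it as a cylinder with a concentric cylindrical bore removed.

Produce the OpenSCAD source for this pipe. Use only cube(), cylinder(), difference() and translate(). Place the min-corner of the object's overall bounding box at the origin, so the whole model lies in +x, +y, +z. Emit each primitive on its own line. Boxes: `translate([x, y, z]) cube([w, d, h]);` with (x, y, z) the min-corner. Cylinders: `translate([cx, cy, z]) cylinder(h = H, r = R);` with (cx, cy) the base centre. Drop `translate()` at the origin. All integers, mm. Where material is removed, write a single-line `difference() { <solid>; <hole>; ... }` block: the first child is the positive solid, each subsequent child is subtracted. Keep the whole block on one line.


difference() { translate([93, 93, 0]) cylinder(h = 1002, r = 93); translate([93, 93, 0]) cylinder(h = 1002, r = 40); }


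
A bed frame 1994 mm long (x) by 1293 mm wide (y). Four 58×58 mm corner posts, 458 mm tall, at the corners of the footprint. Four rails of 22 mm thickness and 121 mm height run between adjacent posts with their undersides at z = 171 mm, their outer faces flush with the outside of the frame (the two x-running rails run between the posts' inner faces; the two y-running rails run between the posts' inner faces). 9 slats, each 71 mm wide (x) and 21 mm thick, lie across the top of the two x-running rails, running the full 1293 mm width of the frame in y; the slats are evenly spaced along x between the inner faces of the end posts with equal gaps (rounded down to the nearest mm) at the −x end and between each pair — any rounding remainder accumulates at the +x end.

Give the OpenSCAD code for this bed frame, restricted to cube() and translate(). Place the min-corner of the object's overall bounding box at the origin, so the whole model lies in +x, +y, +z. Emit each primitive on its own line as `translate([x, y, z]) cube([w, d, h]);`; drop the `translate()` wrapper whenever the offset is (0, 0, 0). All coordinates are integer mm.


cube([58, 58, 458]);
translate([0, 1235, 0]) cube([58, 58, 458]);
translate([1936, 0, 0]) cube([58, 58, 458]);
translate([1936, 1235, 0]) cube([58, 58, 458]);
translate([58, 0, 171]) cube([1878, 22, 121]);
translate([58, 1271, 171]) cube([1878, 22, 121]);
translate([0, 58, 171]) cube([22, 1177, 121]);
translate([1972, 58, 171]) cube([22, 1177, 121]);
translate([181, 0, 292]) cube([71, 1293, 21]);
translate([375, 0, 292]) cube([71, 1293, 21]);
translate([569, 0, 292]) cube([71, 1293, 21]);
translate([763, 0, 292]) cube([71, 1293, 21]);
translate([957, 0, 292]) cube([71, 1293, 21]);
translate([1151, 0, 292]) cube([71, 1293, 21]);
translate([1345, 0, 292]) cube([71, 1293, 21]);
translate([1539, 0, 292]) cube([71, 1293, 21]);
translate([1733, 0, 292]) cube([71, 1293, 21]);


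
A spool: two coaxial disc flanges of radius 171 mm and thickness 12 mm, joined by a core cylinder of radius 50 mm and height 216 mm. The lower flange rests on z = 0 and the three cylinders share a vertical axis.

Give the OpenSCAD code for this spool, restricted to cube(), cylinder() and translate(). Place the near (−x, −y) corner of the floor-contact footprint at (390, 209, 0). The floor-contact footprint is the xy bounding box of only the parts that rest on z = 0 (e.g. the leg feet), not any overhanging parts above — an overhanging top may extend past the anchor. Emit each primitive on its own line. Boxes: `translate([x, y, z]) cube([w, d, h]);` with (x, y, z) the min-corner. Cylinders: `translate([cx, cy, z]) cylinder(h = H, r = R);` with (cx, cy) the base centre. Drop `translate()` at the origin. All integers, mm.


translate([561, 380, 0]) cylinder(h = 12, r = 171);
translate([561, 380, 12]) cylinder(h = 216, r = 50);
translate([561, 380, 228]) cylinder(h = 12, r = 171);


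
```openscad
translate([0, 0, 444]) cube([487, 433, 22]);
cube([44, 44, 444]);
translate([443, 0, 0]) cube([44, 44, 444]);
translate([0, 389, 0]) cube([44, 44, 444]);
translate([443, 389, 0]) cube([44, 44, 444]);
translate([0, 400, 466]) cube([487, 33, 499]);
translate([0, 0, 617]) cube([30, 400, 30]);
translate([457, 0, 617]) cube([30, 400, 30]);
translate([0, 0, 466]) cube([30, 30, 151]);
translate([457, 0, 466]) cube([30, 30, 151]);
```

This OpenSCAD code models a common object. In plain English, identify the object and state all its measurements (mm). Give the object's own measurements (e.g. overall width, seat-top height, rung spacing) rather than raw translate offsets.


A chair. The seat is a 487×433×22 mm slab with its top at z = 466 mm, on four 44×44 mm corner legs (flush with the seat edges, standing on z = 0). A flat backrest 33 mm thick, 499 mm tall, spans the full seat width and rises from the seat top along its +y edge, rear face flush with the rear of the seat. Two armrests of 30×30 mm section run along each side from the seat's front edge to the front of the backrest, top faces 181 mm above the seat top and outer faces flush with the seat's x-edges; a 30×30 mm post under the front of each armrest stands on the seat at the front corner.


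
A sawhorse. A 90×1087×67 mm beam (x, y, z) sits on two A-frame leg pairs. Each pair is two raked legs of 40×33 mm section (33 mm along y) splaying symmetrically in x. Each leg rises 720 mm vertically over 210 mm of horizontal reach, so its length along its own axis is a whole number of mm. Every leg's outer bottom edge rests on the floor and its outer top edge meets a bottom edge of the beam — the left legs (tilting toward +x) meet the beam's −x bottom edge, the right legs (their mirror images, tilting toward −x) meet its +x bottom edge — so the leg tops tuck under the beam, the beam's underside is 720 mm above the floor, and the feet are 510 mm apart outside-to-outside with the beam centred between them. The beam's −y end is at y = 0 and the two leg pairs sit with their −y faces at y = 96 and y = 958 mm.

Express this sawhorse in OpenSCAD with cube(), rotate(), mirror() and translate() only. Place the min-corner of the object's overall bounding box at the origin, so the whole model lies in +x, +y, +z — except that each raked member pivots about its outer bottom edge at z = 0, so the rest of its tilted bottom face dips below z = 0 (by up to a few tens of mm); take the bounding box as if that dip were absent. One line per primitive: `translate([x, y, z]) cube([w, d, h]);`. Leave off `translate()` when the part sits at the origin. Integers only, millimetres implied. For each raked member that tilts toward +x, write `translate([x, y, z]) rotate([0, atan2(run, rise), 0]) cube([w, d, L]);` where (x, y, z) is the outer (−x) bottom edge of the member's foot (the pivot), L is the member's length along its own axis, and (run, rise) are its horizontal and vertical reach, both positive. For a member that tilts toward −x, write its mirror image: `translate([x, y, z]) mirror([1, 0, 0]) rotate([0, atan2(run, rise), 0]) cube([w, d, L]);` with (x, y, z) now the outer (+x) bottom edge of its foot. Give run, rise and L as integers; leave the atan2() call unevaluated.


translate([210, 0, 720]) cube([90, 1087, 67]);
translate([0, 96, 0]) rotate([0, atan2(210, 720), 0]) cube([40, 33, 750]);
translate([510, 96, 0]) mirror([1, 0, 0]) rotate([0, atan2(210, 720), 0]) cube([40, 33, 750]);
translate([0, 958, 0]) rotate([0, atan2(210, 720), 0]) cube([40, 33, 750]);
translate([510, 958, 0]) mirror([1, 0, 0]) rotate([0, atan2(210, 720), 0]) cube([40, 33, 750]);


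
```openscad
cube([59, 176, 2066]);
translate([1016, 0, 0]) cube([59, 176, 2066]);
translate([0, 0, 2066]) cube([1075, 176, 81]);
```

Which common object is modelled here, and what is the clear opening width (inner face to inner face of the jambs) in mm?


A door frame. The clear opening width is 957 mm.

Two 2066 mm tall posts with a header on top — a door frame. The left jamb is 59 mm wide at x = 0; the right jamb starts at x = 1016. The clear opening is 1016 − 59 = 957 mm.


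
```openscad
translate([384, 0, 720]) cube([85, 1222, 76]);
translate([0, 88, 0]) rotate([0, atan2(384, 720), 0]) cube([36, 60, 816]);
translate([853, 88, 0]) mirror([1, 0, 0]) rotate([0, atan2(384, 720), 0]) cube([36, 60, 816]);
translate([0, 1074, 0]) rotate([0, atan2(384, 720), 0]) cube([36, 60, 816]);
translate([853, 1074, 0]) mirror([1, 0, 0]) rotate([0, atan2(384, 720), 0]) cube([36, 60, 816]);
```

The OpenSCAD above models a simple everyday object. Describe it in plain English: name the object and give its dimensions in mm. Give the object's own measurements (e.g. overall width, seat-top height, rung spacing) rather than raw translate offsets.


A sawhorse. A 85×1222×76 mm beam (x, y, z) sits on two A-frame leg pairs. Each pair is two raked legs of 36×60 mm section (60 mm along y) splaying symmetrically in x. Each leg rises 720 mm vertically over 384 mm of horizontal reach and is 816 mm long along its own axis. Every leg's outer bottom edge rests on the floor and its outer top edge meets a bottom edge of the beam — the left legs (tilting toward +x) meet the beam's −x bottom edge, the right legs (their mirror images, tilting toward −x) meet its +x bottom edge — so the leg tops tuck under the beam, the beam's underside is 720 mm above the floor, and the feet are 853 mm apart outside-to-outside with the beam centred between them. The two leg pairs are set in 88 mm from either end of the beam.


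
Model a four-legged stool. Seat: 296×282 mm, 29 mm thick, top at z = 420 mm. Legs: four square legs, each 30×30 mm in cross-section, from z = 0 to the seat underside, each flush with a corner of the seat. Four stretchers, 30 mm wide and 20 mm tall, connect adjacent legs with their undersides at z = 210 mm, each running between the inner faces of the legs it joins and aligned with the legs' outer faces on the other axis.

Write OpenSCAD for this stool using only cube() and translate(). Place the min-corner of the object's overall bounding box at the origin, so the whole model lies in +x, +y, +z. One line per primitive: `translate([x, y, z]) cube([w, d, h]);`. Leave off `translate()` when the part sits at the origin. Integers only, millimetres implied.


translate([0, 0, 391]) cube([296, 282, 29]);
cube([30, 30, 391]);
translate([266, 0, 0]) cube([30, 30, 391]);
translate([0, 252, 0]) cube([30, 30, 391]);
translate([266, 252, 0]) cube([30, 30, 391]);
translate([30, 0, 210]) cube([236, 30, 20]);
translate([30, 252, 210]) cube([236, 30, 20]);
translate([0, 30, 210]) cube([30, 222, 20]);
translate([266, 30, 210]) cube([30, 222, 20]);


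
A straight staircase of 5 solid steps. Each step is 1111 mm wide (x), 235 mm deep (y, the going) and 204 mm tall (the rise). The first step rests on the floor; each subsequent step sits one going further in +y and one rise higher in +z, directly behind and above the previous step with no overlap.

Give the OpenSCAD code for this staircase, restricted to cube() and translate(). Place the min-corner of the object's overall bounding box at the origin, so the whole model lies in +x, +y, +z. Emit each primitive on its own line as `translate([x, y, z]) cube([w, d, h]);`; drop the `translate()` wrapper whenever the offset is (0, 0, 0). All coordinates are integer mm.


cube([1111, 235, 204]);
translate([0, 235, 204]) cube([1111, 235, 204]);
translate([0, 470, 408]) cube([1111, 235, 204]);
translate([0, 705, 612]) cube([1111, 235, 204]);
translate([0, 940, 816]) cube([1111, 235, 204]);


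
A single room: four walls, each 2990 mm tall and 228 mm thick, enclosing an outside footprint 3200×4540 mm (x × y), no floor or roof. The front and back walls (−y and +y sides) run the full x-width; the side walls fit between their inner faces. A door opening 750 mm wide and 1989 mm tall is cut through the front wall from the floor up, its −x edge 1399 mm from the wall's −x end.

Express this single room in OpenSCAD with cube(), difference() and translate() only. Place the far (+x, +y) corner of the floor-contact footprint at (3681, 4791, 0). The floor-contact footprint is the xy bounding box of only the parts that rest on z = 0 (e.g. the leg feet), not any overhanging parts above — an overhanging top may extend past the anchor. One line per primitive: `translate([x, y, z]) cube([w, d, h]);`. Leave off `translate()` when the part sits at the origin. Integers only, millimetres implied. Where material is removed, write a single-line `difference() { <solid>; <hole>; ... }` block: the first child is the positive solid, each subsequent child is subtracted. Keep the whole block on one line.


difference() { translate([481, 251, 0]) cube([3200, 228, 2990]); translate([1880, 251, 0]) cube([750, 228, 1989]); }
translate([481, 4563, 0]) cube([3200, 228, 2990]);
translate([481, 479, 0]) cube([228, 4084, 2990]);
translate([3453, 479, 0]) cube([228, 4084, 2990]);


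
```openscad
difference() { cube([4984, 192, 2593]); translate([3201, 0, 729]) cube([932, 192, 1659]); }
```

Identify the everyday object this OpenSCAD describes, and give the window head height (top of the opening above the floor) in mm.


A wall with a window opening. The window head height is 2388 mm.

A wall with a rectangular opening subtracted — a window. Sill at z = 729, opening 1659 mm tall, so the head is at 729 + 1659 = 2388 mm.


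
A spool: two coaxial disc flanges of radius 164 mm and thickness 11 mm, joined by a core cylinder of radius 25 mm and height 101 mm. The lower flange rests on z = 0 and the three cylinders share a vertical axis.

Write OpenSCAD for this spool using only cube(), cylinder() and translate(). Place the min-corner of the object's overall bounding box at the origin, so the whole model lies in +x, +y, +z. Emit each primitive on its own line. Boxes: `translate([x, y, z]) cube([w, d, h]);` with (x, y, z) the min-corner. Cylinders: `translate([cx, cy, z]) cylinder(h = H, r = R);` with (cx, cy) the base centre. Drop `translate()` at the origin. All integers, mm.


translate([164, 164, 0]) cylinder(h = 11, r = 164);
translate([164, 164, 11]) cylinder(h = 101, r = 25);
translate([164, 164, 112]) cylinder(h = 11, r = 164);


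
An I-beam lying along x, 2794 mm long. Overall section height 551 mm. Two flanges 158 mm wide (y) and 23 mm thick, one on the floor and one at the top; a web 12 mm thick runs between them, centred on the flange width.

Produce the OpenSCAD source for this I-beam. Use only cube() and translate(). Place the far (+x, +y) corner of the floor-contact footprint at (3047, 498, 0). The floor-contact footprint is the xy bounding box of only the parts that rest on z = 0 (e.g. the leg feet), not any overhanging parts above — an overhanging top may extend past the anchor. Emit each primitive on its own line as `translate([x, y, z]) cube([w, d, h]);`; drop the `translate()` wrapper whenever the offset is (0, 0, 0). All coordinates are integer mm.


translate([253, 340, 0]) cube([2794, 158, 23]);
translate([253, 413, 23]) cube([2794, 12, 505]);
translate([253, 340, 528]) cube([2794, 158, 23]);


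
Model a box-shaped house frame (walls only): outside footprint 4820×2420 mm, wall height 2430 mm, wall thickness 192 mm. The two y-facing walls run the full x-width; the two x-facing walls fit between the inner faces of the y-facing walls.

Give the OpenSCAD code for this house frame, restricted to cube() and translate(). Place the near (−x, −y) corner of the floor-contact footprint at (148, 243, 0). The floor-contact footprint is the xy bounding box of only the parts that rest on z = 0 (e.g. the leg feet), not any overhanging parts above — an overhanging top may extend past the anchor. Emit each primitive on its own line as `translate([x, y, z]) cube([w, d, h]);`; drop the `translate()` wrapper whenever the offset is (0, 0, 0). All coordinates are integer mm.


translate([148, 243, 0]) cube([4820, 192, 2430]);
translate([148, 2471, 0]) cube([4820, 192, 2430]);
translate([148, 435, 0]) cube([192, 2036, 2430]);
translate([4776, 435, 0]) cube([192, 2036, 2430]);


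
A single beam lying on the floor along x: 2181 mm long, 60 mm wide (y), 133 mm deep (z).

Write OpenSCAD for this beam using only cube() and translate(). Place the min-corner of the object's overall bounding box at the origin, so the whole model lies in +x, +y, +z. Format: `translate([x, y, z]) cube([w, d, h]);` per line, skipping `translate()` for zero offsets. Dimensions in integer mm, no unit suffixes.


cube([2181, 60, 133]);


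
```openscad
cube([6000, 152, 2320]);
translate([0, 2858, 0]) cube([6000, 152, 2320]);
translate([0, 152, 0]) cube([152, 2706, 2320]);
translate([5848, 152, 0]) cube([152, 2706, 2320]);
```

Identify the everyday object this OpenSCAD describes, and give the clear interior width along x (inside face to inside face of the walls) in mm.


A house (or room) frame. The interior width is 5696 mm.

Four 2320 mm walls enclosing a rectangle with no floor or roof — a room or house frame. Outside width is 6000 mm and wall thickness is 152 mm, so the interior width is 6000 − 2 × 152 = 5696 mm.


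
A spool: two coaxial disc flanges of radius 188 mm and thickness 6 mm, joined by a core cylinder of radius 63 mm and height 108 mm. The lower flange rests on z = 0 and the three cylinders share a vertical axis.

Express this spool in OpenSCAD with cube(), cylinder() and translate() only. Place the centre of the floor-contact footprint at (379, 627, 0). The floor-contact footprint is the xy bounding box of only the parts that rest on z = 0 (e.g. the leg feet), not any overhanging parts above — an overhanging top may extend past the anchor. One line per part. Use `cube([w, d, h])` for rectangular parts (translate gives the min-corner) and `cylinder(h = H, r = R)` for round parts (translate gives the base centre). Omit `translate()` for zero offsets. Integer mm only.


translate([379, 627, 0]) cylinder(h = 6, r = 188);
translate([379, 627, 6]) cylinder(h = 108, r = 63);
translate([379, 627, 114]) cylinder(h = 6, r = 188);


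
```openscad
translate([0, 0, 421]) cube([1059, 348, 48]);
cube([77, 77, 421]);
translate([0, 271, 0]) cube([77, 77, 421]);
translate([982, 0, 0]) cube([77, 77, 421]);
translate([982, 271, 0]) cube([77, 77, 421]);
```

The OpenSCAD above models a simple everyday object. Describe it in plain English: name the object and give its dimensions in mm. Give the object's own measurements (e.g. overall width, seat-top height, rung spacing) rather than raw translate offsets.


A long wooden bench with a 1059 mm (x) × 348 mm (y) seat, 48 mm thick, its top surface 469 mm above the floor. Four 77 mm square legs at the seat corners, flush with the edges, run from z = 0 to the seat underside.


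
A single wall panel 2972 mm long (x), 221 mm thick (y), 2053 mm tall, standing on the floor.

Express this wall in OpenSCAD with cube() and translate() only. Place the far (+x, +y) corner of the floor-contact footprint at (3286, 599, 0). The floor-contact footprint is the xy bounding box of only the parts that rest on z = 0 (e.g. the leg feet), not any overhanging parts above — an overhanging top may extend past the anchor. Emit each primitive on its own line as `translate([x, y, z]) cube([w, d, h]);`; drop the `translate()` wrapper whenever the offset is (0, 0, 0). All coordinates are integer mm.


translate([314, 378, 0]) cube([2972, 221, 2053]);


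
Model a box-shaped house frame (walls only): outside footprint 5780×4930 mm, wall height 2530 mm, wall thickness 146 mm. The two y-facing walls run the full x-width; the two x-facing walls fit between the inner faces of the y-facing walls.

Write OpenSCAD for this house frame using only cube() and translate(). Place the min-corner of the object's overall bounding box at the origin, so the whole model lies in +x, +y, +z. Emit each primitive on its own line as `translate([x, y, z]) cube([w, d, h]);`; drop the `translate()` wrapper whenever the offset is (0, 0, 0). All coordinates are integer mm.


cube([5780, 146, 2530]);
translate([0, 4784, 0]) cube([5780, 146, 2530]);
translate([0, 146, 0]) cube([146, 4638, 2530]);
translate([5634, 146, 0]) cube([146, 4638, 2530]);
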